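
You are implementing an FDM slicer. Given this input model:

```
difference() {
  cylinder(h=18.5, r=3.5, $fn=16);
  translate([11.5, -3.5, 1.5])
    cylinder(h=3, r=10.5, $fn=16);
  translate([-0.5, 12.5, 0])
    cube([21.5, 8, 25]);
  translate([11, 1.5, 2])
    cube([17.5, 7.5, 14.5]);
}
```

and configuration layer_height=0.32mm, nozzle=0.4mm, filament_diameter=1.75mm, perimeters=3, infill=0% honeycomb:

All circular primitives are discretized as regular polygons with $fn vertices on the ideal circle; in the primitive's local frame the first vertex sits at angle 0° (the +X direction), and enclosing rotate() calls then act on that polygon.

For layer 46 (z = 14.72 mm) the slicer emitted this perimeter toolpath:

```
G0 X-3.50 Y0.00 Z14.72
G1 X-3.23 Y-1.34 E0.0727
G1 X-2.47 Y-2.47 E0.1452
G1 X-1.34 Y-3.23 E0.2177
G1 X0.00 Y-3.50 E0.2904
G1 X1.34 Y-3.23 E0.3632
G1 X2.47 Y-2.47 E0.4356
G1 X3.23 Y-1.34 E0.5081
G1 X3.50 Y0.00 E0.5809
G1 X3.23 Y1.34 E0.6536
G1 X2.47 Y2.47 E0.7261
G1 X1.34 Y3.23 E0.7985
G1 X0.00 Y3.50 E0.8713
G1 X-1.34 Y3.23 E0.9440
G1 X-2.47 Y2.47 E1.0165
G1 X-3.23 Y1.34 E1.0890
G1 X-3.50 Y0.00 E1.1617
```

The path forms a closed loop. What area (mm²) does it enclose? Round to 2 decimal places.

37.43 mm²

Apply the shoelace formula to the sequence of (X, Y) vertices; enclosed area = 37.43 mm².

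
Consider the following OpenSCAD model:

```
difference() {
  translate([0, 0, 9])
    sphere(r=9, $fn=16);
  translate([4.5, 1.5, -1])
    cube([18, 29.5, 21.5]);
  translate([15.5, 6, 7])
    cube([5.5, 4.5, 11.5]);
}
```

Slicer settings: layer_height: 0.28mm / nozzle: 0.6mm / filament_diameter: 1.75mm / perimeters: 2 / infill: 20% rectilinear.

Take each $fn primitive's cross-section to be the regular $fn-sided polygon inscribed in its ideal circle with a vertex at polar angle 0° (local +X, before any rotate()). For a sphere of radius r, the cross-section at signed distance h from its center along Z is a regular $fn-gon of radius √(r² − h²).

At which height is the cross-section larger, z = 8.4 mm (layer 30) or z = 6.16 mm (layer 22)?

Layer 30 (z = 8.4): the r=9 sphere slices to a regular 16-gon of circumradius 8.980 (√(r²−h²) with h=0.6 from center) (area = (16/2)·8.980²·sin(360°/16) = 246.88 mm²); the cube at (4.5, 1.5) is present — its section is the full 18×29.5 rectangle (area 531.00 mm²); the 5.5×4.5 cube at (15.5, 6) contributes its full rectangle (area 24.75 mm²); After the difference (first − rest): starting from the r=9 sphere (246.88 mm²), the 18×29.5 cube at (4.5, 1.5) partially overlaps it — only the 17.09 mm² overlap (of its 531.00 mm²) is removed, clipping the outline; the 5.5×4.5 cube at (15.5, 6) misses the remaining region (no effect) — area = 229.78 mm². So its area = 229.78 mm². Layer 22 (z = 6.16): the r=9 sphere slices to a regular 16-gon of circumradius 8.540 (√(r²−h²) with h=2.84 from center) (area = (16/2)·8.540²·sin(360°/16) = 223.29 mm²); the cube at (4.5, 1.5) (footprint 18×29.5) is included at this height (area 531.00 mm²); the cube at (15.5, 6) does not reach this height (z outside [7, 18.5]); Subtracting the remaining from the first: starting from the r=9 sphere (223.29 mm²), the 18×29.5 cube at (4.5, 1.5) partially overlaps it — only the 13.92 mm² overlap (of its 531.00 mm²) is removed, clipping the outline — area = 209.36 mm². So its area = 209.36 mm². Layer 30 is larger (229.78 vs 209.36 mm²).

layer 30 (z = 8.4 mm)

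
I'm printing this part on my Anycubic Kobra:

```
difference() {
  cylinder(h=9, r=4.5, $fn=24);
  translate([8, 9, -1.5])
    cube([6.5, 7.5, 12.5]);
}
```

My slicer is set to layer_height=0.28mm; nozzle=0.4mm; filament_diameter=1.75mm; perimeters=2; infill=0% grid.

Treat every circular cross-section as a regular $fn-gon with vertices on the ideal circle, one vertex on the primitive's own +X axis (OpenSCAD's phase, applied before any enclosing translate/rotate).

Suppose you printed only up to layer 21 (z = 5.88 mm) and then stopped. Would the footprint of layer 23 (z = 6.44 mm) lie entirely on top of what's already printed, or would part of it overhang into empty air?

entirely on top

Compare the two slices. At z = 5.88: the r=4.5 cylinder contributes a regular 24-gon of circumradius 4.5 (area = (24/2)·4.500²·sin(360°/24) = 62.89 mm²); the cube at (8, 9) (footprint 6.5×7.5) is included at this height (area 48.75 mm²); After the difference (first − rest): starting from the r=4.5 cylinder (62.89 mm²), the 6.5×7.5 cube at (8, 9) misses the remaining region (no effect) — area = 62.89 mm². At z = 6.44: the r=4.5 cylinder contributes a regular 24-gon of circumradius 4.5 (area = (24/2)·4.500²·sin(360°/24) = 62.89 mm²); the cube at (8, 9) (footprint 6.5×7.5) is included at this height (area 48.75 mm²); After the difference (first − rest): starting from the r=4.5 cylinder (62.89 mm²), the 6.5×7.5 cube at (8, 9) misses the remaining region (no effect) — area = 62.89 mm². Checking containment: the cross-section at z = 6.44 is a subset of the cross-section at z = 5.88.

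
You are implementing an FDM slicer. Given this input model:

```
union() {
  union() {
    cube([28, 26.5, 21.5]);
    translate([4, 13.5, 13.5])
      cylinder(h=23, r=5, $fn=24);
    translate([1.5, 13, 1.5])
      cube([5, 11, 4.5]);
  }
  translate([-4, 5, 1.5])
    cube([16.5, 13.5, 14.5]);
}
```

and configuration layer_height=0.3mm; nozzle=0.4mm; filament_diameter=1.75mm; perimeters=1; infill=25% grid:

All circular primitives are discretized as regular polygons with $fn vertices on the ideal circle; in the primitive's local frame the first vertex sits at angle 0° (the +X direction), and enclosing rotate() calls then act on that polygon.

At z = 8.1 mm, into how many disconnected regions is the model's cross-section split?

1

At z = 8.1 mm: the cube (footprint 28×26.5) is included at this height; the cylinder at (4, 13.5) is absent (z outside [13.5, 36.5]); the cube at (1.5, 13) is not intersected at this z (z outside [1.5, 6]); Combining (union): only the 28×26.5 cube is present, so the union is just that shape — 1 connected region; the cube at (-4, 5) (footprint 16.5×13.5) is included at this height; Merging all regions: the regions partially overlap (shared area 168.75 mm²), so overlapping operands fuse into one piece — 1 connected region. The result has 1 disconnected region.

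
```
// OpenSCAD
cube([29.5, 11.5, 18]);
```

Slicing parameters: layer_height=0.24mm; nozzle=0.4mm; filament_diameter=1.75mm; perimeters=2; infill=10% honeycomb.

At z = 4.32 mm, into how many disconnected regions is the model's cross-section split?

At z = 4.32 mm: the 29.5×11.5 cube contributes its full rectangle. The result has 1 disconnected region.

1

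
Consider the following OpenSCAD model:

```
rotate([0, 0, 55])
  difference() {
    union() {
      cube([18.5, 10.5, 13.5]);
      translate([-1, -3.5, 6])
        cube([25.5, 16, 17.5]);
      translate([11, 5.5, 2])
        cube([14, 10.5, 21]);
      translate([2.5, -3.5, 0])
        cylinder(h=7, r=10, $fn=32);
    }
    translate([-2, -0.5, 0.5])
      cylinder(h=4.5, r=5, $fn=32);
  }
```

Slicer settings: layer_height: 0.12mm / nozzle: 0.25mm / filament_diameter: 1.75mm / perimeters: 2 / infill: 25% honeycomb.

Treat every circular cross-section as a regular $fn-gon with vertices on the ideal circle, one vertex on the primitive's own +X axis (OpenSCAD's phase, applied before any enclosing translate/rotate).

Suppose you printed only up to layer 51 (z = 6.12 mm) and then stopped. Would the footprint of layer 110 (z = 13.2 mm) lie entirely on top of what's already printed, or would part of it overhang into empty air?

Compare the two slices. At z = 6.12: the cube (footprint 18.5×10.5) is included at this height (area 194.25 mm²); the 25.5×16 cube at (-1, -3.5) contributes its full rectangle (area 408.00 mm²); the cube at (11, 5.5) is present — its section is the full 14×10.5 rectangle (area 147.00 mm²); the cylinder at (2.5, -3.5): section is a regular 32-gon, circumradius r=10 (area = (32/2)·10.000²·sin(360°/32) = 312.14 mm²); Taking the union: the regions partially overlap — summed areas 1061.39 mm² minus the doubly-counted overlap 400.94 mm² gives 660.46 mm² — area = 660.46 mm²; the cylinder at (-2, -0.5) is absent (z outside [0.5, 5]); Taking the first minus the rest: none of the subtracted shapes is present at this height, so the result so far is unchanged — area = 660.46 mm²; (rotated 55° about Z; rotation is an isometry so areas/perimeters/island counts are preserved). At z = 13.2: the cube is present — its section is the full 18.5×10.5 rectangle (area 194.25 mm²); the cube at (-1, -3.5) (footprint 25.5×16) is included at this height (area 408.00 mm²); the cube at (11, 5.5) is present — its section is the full 14×10.5 rectangle (area 147.00 mm²); the cylinder at (2.5, -3.5) does not reach this height (z outside [0, 7]); Taking the union: the regions partially overlap — summed areas 749.25 mm² minus the doubly-counted overlap 288.75 mm² gives 460.50 mm² — area = 460.50 mm²; the cylinder at (-2, -0.5) is absent (z outside [0.5, 5]); Subtracting the remaining from the first: none of the subtracted shapes is present at this height, so the result so far is unchanged — area = 460.50 mm²; (rotated 55° about Z; rotation is an isometry so areas/perimeters/island counts are preserved). Checking containment: the cross-section at z = 13.2 is a subset of the cross-section at z = 6.12.

entirely on top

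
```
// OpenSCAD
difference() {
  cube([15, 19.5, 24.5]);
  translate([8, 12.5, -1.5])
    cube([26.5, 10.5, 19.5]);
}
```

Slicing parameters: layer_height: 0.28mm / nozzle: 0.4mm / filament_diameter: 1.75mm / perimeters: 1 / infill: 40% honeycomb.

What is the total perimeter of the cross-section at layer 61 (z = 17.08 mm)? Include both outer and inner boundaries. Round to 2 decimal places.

At z = 17.08 mm: the cube is present — its section is the full 15×19.5 rectangle (perimeter 69.00 mm); the cube at (8, 12.5) (footprint 26.5×10.5) is included at this height (perimeter 74.00 mm); Subtracting the remaining from the first: starting from the 15×19.5 cube, the 26.5×10.5 cube at (8, 12.5) partially overlaps it — only the 49.00 mm² overlap (of its 278.25 mm²) is removed, clipping the outline — boundary = 69.00 mm. Overall, the cross-section is a single solid region. Total boundary length (outer) = 69.00 mm.

69.00 mm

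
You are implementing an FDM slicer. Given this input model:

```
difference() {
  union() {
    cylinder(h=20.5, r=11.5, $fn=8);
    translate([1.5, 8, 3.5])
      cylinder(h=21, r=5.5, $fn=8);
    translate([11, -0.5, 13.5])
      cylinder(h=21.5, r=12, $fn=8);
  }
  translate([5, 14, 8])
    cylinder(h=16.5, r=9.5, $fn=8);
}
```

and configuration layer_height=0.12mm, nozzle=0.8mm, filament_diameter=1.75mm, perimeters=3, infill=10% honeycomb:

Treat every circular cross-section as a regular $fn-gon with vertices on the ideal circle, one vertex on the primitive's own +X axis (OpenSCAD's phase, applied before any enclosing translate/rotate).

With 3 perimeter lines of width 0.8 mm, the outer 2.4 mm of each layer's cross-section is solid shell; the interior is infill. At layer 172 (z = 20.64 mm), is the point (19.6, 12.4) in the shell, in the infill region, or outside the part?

outside

At z = 20.64 mm: the cylinder is not intersected at this z (z outside [0, 20.5]); the r=5.5 cylinder at (1.5, 8) gives a regular 8-gon of circumradius 5.5 (constant along its height); the cylinder at (11, -0.5): section is a regular 8-gon, circumradius r=12; Taking the union: the regions partially overlap (shared area 25.26 mm²), so overlapping operands fuse into one piece — 1 connected region; the r=9.5 cylinder at (5, 14) gives a regular 8-gon of circumradius 9.5 (constant along its height); After the difference (first − rest): starting from that combined region, the r=9.5 cylinder at (5, 14) partially overlaps it — only the 85.25 mm² overlap (of its 255.27 mm²) is removed, clipping the outline — 1 connected region. Overall, the cross-section is a single solid region. The nearest boundary edge runs (13.10, 10.63)→(19.49, 7.99); distance from the point to it = 4.12 mm. The point is not inside any of the regions above, so it lies outside the cross-section (4.12 mm from the nearest boundary).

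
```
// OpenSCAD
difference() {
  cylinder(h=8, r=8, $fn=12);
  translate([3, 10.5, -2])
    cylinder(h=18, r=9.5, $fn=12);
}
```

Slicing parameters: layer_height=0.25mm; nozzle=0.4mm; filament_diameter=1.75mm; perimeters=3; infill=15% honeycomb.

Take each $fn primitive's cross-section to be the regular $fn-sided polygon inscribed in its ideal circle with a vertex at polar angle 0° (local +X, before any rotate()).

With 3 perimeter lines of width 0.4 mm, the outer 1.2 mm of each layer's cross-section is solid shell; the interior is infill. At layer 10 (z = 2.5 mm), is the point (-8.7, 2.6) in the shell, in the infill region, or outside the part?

outside

At z = 2.5 mm: the r=8 cylinder gives a regular 12-gon of circumradius 8 (constant along its height); the cylinder at (3, 10.5): section is a regular 12-gon, circumradius r=9.5; After the difference (first − rest): starting from the r=8 cylinder, the r=9.5 cylinder at (3, 10.5) partially overlaps it — only the 56.22 mm² overlap (of its 270.75 mm²) is removed, clipping the outline — 1 connected region. Overall, the cross-section is a single solid region. The nearest boundary edge runs (-8.00, 0.00)→(-6.93, 4.00); distance from the point to it = 1.35 mm. The point is not inside any of the regions above, so it lies outside the cross-section (1.35 mm from the nearest boundary).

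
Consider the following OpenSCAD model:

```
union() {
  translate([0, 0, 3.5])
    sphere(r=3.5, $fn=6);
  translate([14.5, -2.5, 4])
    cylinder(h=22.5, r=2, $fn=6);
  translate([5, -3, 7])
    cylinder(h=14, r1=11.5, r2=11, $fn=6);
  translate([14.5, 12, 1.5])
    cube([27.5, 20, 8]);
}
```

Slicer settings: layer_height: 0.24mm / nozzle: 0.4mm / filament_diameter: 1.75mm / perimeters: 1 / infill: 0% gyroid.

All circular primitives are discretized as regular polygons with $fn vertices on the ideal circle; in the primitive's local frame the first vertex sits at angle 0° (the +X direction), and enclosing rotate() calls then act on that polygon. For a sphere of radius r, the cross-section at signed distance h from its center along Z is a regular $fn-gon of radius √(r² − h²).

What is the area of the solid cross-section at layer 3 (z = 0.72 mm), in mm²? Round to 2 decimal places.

11.75 mm²

At z = 0.72 mm: the r=3.5 sphere slices to a regular 6-gon of circumradius 2.126 (√(r²−h²) with h=2.78 from center) (area = (6/2)·2.126²·sin(360°/6) = 11.75 mm²); the cylinder at (14.5, -2.5) is not intersected at this z (z outside [4, 26.5]); the cone at (5, -3) is absent (z outside [7, 21]); the cube at (14.5, 12) does not reach this height (z outside [1.5, 9.5]); Taking the union: only the r=3.5 sphere is present, so the union is just that shape — area = 11.75 mm². Overall, the cross-section is a single solid region. Net area = 11.75 mm².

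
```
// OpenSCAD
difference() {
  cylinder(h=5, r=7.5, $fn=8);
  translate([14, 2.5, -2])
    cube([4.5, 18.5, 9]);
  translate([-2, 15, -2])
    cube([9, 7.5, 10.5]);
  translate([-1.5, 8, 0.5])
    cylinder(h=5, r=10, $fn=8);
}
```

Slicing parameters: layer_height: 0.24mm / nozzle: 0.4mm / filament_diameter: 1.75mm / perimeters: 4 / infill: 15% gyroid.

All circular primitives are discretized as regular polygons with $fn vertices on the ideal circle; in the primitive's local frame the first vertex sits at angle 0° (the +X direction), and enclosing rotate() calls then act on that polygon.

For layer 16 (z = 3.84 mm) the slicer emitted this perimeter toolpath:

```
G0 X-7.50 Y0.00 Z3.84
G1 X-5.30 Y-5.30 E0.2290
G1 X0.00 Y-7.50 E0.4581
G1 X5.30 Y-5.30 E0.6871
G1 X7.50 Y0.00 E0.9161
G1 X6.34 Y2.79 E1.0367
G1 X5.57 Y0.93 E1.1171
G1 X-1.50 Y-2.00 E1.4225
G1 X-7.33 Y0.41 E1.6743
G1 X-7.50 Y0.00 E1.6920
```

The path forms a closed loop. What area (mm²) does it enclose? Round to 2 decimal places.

Apply the shoelace formula to the sequence of (X, Y) vertices; enclosed area = 74.17 mm².

74.17 mm²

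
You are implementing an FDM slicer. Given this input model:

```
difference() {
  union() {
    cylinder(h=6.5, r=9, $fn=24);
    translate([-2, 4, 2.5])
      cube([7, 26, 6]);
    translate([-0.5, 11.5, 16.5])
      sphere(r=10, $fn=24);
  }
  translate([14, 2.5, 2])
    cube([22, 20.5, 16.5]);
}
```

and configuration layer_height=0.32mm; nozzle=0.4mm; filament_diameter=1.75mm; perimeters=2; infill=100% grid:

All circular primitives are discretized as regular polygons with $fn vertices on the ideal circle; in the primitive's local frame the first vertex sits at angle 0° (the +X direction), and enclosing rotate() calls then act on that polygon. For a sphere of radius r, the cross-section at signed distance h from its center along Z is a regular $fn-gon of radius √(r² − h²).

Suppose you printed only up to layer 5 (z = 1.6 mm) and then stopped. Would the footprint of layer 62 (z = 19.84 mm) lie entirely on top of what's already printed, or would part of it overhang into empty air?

Compare the two slices. At z = 1.6: the cylinder: section is a regular 24-gon, circumradius r=9 (area = (24/2)·9.000²·sin(360°/24) = 251.57 mm²); the cube at (-2, 4) is absent (z outside [2.5, 8.5]); the sphere at (-0.5, 11.5) does not reach this height (|z−center|=14.900 > r=10); Taking the union: only the r=9 cylinder is present, so the union is just that shape — area = 251.57 mm²; the cube at (14, 2.5) does not reach this height (z outside [2, 18.5]); Subtracting the remaining from the first: none of the subtracted shapes is present at this height, so the result so far is unchanged — area = 251.57 mm². At z = 19.84: the cylinder is not intersected at this z (z outside [0, 6.5]); the cube at (-2, 4) does not reach this height (z outside [2.5, 8.5]); the r=10 sphere at (-0.5, 11.5) slices to a regular 24-gon of circumradius 9.426 (√(r²−h²) with h=3.34 from center) (area = (24/2)·9.426²·sin(360°/24) = 275.94 mm²); Merging all regions: only the r=10 sphere at (-0.5, 11.5) is present, so the union is just that shape — area = 275.94 mm²; the cube at (14, 2.5) is not intersected at this z (z outside [2, 18.5]); Taking the first minus the rest: none of the subtracted shapes is present at this height, so that combined region is unchanged — area = 275.94 mm². Checking containment: at z = 19.84 the cross-section extends beyond the z = 1.6 cross-section by about 208.39 mm².

part overhangs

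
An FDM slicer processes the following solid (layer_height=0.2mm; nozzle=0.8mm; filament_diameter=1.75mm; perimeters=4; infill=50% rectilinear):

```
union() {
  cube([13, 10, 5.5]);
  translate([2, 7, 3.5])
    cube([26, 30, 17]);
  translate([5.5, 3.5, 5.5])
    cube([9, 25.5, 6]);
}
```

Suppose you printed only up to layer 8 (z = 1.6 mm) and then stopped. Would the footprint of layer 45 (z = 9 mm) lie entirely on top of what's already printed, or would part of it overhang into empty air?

part overhangs

Compare the two slices. At z = 1.6: the cube is present — its section is the full 13×10 rectangle (area 130.00 mm²); the cube at (2, 7) does not reach this height (z outside [3.5, 20.5]); the cube at (5.5, 3.5) is not intersected at this z (z outside [5.5, 11.5]); Taking the union: only the 13×10 cube is present, so the union is just that shape — area = 130.00 mm². At z = 9: the cube is absent (z outside [0, 5.5]); the cube at (2, 7) is present — its section is the full 26×30 rectangle (area 780.00 mm²); the 9×25.5 cube at (5.5, 3.5) contributes its full rectangle (area 229.50 mm²); Combining (union): the regions partially overlap — summed areas 1009.50 mm² minus the doubly-counted overlap 198.00 mm² gives 811.50 mm² — area = 811.50 mm². Checking containment: at z = 9 the cross-section extends beyond the z = 1.6 cross-section by about 752.25 mm².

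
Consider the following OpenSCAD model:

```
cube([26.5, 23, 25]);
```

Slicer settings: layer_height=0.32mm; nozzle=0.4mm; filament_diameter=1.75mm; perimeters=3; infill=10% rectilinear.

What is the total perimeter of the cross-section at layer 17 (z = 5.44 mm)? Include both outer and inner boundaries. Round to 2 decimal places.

At z = 5.44 mm: the cube is present — its section is the full 26.5×23 rectangle (perimeter 99.00 mm). Overall, the cross-section is a single solid region. Total boundary length (outer) = 99.00 mm.

99.00 mm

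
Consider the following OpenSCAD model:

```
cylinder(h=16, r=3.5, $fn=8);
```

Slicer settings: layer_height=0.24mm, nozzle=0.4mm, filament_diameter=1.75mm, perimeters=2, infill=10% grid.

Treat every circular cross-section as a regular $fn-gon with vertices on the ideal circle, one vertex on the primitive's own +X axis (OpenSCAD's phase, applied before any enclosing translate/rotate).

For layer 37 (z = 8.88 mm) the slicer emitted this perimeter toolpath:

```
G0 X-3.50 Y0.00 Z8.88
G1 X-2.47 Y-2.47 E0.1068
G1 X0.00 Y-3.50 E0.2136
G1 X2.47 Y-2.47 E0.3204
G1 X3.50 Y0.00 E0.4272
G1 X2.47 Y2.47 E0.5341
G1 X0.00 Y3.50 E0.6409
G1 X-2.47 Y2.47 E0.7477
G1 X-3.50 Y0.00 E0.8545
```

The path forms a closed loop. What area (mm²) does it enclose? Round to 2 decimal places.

34.58 mm²

Apply the shoelace formula to the sequence of (X, Y) vertices; enclosed area = 34.58 mm².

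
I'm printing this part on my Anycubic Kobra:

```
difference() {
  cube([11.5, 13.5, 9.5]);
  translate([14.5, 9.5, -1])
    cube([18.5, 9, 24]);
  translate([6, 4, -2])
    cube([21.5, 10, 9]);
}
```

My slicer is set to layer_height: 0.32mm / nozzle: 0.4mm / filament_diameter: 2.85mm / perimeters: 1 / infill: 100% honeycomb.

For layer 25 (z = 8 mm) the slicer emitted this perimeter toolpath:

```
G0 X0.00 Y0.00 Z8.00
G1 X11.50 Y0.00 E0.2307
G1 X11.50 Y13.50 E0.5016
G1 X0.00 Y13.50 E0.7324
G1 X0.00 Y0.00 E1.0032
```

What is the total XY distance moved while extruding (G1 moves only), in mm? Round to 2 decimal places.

50.00 mm

Sum the Euclidean lengths of each G1 segment: total = 50.00 mm.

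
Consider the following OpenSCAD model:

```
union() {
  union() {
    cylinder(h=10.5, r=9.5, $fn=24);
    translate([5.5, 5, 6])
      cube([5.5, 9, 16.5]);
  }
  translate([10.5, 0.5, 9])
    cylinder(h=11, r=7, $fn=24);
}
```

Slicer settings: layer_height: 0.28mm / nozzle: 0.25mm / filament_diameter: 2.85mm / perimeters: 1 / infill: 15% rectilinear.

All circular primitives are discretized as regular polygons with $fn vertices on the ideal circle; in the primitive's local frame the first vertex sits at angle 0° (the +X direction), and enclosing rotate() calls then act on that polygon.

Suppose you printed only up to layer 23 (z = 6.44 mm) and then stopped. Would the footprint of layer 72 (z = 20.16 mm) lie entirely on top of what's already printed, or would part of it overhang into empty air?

entirely on top

Compare the two slices. At z = 6.44: the r=9.5 cylinder gives a regular 24-gon of circumradius 9.5 (constant along its height) (area = (24/2)·9.500²·sin(360°/24) = 280.30 mm²); the 5.5×9 cube at (5.5, 5) contributes its full rectangle (area 49.50 mm²); Merging all regions: the regions partially overlap — summed areas 329.80 mm² minus the doubly-counted overlap 3.79 mm² gives 326.01 mm² — area = 326.01 mm²; the cylinder at (10.5, 0.5) is not intersected at this z (z outside [9, 20]); Combining (union): only that combined region is present, so the union is just that shape — area = 326.01 mm². At z = 20.16: the cylinder does not reach this height (z outside [0, 10.5]); the 5.5×9 cube at (5.5, 5) contributes its full rectangle (area 49.50 mm²); Combining (union): only the 5.5×9 cube at (5.5, 5) is present, so the union is just that shape — area = 49.50 mm²; the cylinder at (10.5, 0.5) is not intersected at this z (z outside [9, 20]); Combining (union): only that combined region is present, so the union is just that shape — area = 49.50 mm². Checking containment: the cross-section at z = 20.16 is a subset of the cross-section at z = 6.44.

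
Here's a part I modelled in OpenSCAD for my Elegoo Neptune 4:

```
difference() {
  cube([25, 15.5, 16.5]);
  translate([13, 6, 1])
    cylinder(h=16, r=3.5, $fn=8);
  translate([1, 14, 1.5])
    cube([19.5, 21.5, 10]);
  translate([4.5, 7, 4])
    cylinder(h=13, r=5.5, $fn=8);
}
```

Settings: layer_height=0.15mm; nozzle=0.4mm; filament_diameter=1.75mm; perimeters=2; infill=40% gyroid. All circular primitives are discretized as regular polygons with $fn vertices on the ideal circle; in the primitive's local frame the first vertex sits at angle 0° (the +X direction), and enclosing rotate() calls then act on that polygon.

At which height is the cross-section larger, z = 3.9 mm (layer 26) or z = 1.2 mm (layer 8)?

layer 8 (z = 1.2 mm)

Layer 26 (z = 3.9): the cube (footprint 25×15.5) is included at this height (area 387.50 mm²); the cylinder at (13, 6): section is a regular 8-gon, circumradius r=3.5 (area = (8/2)·3.500²·sin(360°/8) = 34.65 mm²); the 19.5×21.5 cube at (1, 14) contributes its full rectangle (area 419.25 mm²); the cylinder at (4.5, 7) is not intersected at this z (z outside [4, 17]); Taking the first minus the rest: starting from the 25×15.5 cube (387.50 mm²), the r=3.5 cylinder at (13, 6) lies wholly inside it (removes its full 34.65 mm² and its 21.43 mm outline becomes a hole wall); the 19.5×21.5 cube at (1, 14) partially overlaps it — only the 29.25 mm² overlap (of its 419.25 mm²) is removed, clipping the outline — area = 323.60 mm². So its area = 323.60 mm². Layer 8 (z = 1.2): the 25×15.5 cube contributes its full rectangle (area 387.50 mm²); the r=3.5 cylinder at (13, 6) contributes a regular 8-gon of circumradius 3.5 (area = (8/2)·3.500²·sin(360°/8) = 34.65 mm²); the cube at (1, 14) does not reach this height (z outside [1.5, 11.5]); the cylinder at (4.5, 7) is absent (z outside [4, 17]); Subtracting the remaining from the first: starting from the 25×15.5 cube (387.50 mm²), the r=3.5 cylinder at (13, 6) lies wholly inside it (removes its full 34.65 mm² and its 21.43 mm outline becomes a hole wall) — area = 352.85 mm². So its area = 352.85 mm². Layer 8 is larger (352.85 vs 323.60 mm²).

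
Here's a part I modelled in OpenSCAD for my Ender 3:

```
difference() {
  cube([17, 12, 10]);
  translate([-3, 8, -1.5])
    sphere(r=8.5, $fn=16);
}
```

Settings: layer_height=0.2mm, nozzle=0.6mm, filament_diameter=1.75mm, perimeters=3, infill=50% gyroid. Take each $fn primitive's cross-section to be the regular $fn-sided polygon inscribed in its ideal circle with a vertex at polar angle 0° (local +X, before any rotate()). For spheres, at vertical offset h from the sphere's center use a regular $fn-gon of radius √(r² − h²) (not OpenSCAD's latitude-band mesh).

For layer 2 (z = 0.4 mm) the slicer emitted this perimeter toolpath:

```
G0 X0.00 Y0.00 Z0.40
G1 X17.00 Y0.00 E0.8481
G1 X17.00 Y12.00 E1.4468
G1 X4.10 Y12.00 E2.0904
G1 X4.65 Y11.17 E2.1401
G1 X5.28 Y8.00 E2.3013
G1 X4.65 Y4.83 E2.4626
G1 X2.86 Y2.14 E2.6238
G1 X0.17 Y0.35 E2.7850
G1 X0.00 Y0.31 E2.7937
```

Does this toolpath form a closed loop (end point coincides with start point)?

Start point (G0): (0.00, 0.00). End point (last G1): the path does not return to the start — open.

no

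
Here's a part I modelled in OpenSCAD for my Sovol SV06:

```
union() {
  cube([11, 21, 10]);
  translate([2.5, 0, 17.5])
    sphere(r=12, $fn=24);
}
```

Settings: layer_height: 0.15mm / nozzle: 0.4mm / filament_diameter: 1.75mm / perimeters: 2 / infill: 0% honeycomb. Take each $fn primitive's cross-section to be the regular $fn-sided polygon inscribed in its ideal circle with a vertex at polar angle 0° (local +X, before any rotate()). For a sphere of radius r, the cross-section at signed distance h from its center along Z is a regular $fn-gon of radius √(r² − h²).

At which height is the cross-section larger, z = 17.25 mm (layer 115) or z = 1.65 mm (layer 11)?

Layer 115 (z = 17.25): the cube is absent (z outside [0, 10]); the r=12 sphere at (2.5, 0) contributes a regular 24-gon of circumradius √(12²−0.25²) = 11.997 (area = (24/2)·11.997²·sin(360°/24) = 447.05 mm²); Combining (union): only the r=12 sphere at (2.5, 0) is present, so the union is just that shape — area = 447.05 mm². So its area = 447.05 mm². Layer 11 (z = 1.65): the 11×21 cube contributes its full rectangle (area 231.00 mm²); the sphere at (2.5, 0) is not intersected at this z (|z−center|=15.850 > r=12); Taking the union: only the 11×21 cube is present, so the union is just that shape — area = 231.00 mm². So its area = 231.00 mm². Layer 115 is larger (447.05 vs 231.00 mm²).

layer 115 (z = 17.25 mm)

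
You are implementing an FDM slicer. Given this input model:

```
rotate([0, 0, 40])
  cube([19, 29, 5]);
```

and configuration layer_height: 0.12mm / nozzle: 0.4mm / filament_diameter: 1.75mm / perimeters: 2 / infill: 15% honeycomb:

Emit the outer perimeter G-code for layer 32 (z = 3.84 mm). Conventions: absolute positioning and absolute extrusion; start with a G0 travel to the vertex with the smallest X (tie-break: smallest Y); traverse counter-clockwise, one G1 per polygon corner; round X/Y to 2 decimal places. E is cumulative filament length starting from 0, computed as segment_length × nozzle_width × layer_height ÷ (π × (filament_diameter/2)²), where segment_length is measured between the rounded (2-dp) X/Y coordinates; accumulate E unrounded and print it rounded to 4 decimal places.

G0 X-18.64 Y22.22 Z3.84
G1 X0.00 Y0.00 E0.5788
G1 X14.55 Y12.21 E0.9578
G1 X-4.09 Y34.43 E1.5366
G1 X-18.64 Y22.22 E1.9157

At z = 3.84 mm: the 19×29 cube contributes its full rectangle; (rotated 40° about Z; rotation is an isometry so areas/perimeters/island counts are preserved). The outline is a single polygon with 4 vertices. Extrusion per mm of travel: 0.4 × 0.12 / (π × 0.875²) = 0.019956. Accumulating E over each segment gives final E = 1.9157.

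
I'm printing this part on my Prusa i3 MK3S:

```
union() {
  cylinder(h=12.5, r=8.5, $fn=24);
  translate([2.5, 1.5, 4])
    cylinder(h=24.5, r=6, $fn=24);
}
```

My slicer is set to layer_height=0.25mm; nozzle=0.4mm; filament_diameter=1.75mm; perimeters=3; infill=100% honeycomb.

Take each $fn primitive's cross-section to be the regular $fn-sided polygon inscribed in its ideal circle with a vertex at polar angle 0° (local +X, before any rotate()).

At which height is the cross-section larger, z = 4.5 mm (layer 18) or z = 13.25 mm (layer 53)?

layer 18 (z = 4.5 mm)

Layer 18 (z = 4.5): the r=8.5 cylinder contributes a regular 24-gon of circumradius 8.5 (area = (24/2)·8.500²·sin(360°/24) = 224.40 mm²); the r=6 cylinder at (2.5, 1.5) contributes a regular 24-gon of circumradius 6 (area = (24/2)·6.000²·sin(360°/24) = 111.81 mm²); Combining (union): the regions partially overlap — summed areas 336.21 mm² minus the doubly-counted overlap 109.58 mm² gives 226.63 mm² — area = 226.63 mm². So its area = 226.63 mm². Layer 53 (z = 13.25): the cylinder does not reach this height (z outside [0, 12.5]); the r=6 cylinder at (2.5, 1.5) contributes a regular 24-gon of circumradius 6 (area = (24/2)·6.000²·sin(360°/24) = 111.81 mm²); Taking the union: only the r=6 cylinder at (2.5, 1.5) is present, so the union is just that shape — area = 111.81 mm². So its area = 111.81 mm². Layer 18 is larger (226.63 vs 111.81 mm²).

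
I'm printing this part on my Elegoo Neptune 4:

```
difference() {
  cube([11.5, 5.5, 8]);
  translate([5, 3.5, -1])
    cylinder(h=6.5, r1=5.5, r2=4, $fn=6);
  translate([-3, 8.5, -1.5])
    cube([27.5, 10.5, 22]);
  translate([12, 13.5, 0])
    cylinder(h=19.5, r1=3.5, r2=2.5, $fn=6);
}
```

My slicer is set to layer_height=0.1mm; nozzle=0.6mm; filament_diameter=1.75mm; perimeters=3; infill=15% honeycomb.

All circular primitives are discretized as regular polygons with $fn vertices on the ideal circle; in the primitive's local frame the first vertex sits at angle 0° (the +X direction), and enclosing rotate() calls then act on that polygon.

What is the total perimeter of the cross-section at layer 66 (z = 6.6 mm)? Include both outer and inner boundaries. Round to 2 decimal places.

At z = 6.6 mm: the cube (footprint 11.5×5.5) is included at this height (perimeter 34.00 mm); the cone at (5, 3.5) does not reach this height (z outside [-1, 5.5]); the cube at (-3, 8.5) is present — its section is the full 27.5×10.5 rectangle (perimeter 76.00 mm); the cone at (12, 13.5): at t=0.338 of its height the radius interpolates to r₁+(r₂−r₁)t = 3.162, giving a regular 6-gon of that circumradius (perimeter = 2·6·3.162·sin(180°/6) = 18.97 mm); Taking the first minus the rest: starting from the 11.5×5.5 cube, the 27.5×10.5 cube at (-3, 8.5) misses the remaining region (no effect); the cone at (12, 13.5) misses the remaining region (no effect) — boundary = 34.00 mm. Overall, the cross-section is a single solid region. Total boundary length (outer) = 34.00 mm.

34.00 mm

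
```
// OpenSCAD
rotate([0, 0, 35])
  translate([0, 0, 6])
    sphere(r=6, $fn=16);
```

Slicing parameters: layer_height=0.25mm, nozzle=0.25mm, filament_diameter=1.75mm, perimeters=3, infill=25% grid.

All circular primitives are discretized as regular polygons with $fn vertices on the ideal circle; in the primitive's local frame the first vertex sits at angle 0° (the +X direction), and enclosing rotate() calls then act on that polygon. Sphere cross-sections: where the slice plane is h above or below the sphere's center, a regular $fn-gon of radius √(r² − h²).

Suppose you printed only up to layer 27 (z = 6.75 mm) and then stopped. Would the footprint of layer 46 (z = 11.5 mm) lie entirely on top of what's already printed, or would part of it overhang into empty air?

Compare the two slices. At z = 6.75: the r=6 sphere slices to a regular 16-gon of circumradius 5.953 (√(r²−h²) with h=0.75 from center) (area = (16/2)·5.953²·sin(360°/16) = 108.49 mm²); (rotated 35° about Z; rotation is an isometry so areas/perimeters/island counts are preserved). At z = 11.5: the r=6 sphere contributes a regular 16-gon of circumradius √(6²−5.5²) = 2.398 (area = (16/2)·2.398²·sin(360°/16) = 17.60 mm²); (rotated 35° about Z; rotation is an isometry so areas/perimeters/island counts are preserved). Checking containment: the cross-section at z = 11.5 is a subset of the cross-section at z = 6.75.

entirely on top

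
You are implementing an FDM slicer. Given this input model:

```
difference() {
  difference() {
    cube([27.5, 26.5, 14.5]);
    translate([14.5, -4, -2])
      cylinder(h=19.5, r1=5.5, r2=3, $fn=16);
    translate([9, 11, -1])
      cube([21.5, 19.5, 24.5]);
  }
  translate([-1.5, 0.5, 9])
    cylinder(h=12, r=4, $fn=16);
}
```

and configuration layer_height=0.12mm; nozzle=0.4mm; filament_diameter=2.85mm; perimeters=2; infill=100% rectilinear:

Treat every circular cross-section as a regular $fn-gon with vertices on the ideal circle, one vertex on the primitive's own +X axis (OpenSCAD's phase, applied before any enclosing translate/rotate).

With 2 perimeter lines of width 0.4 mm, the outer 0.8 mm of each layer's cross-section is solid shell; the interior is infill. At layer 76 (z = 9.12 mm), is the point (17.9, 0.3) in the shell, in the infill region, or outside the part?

shell

At z = 9.12 mm: the cube (footprint 27.5×26.5) is included at this height; the cone at (14.5, -4): at t=0.570 of its height the radius interpolates to r₁+(r₂−r₁)t = 4.074, giving a regular 16-gon of that circumradius; the 21.5×19.5 cube at (9, 11) contributes its full rectangle; Subtracting the remaining from the first: starting from the 27.5×26.5 cube, the cone at (14.5, -4) partially overlaps it — only the 0.03 mm² overlap (of its 50.82 mm²) is removed, clipping the outline; the 21.5×19.5 cube at (9, 11) partially overlaps it — only the 286.75 mm² overlap (of its 419.25 mm²) is removed, clipping the outline — 1 connected region; the r=4 cylinder at (-1.5, 0.5) gives a regular 16-gon of circumradius 4 (constant along its height); Taking the first minus the rest: starting from the result so far, the r=4 cylinder at (-1.5, 0.5) partially overlaps it — only the 7.69 mm² overlap (of its 48.98 mm²) is removed, clipping the outline — 1 connected region. Overall, the cross-section is a single solid region. The nearest boundary edge runs (27.50, 0.00)→(14.87, 0.00); distance from the point to it = 0.30 mm. The point is inside the cross-section, 0.30 mm from the nearest boundary — within the 0.8 mm shell band (2 × 0.4).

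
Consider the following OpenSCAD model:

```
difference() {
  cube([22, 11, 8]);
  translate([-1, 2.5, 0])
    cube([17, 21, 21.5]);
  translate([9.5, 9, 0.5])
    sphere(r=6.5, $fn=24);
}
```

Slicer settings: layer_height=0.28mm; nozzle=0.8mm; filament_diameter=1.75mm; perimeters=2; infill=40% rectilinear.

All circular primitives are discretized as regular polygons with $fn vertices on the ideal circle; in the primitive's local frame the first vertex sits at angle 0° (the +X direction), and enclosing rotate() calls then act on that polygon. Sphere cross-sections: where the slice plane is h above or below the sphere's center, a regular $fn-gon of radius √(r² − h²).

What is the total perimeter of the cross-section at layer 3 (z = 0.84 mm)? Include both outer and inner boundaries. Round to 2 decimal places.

At z = 0.84 mm: the 22×11 cube contributes its full rectangle (perimeter 66.00 mm); the cube at (-1, 2.5) is present — its section is the full 17×21 rectangle (perimeter 76.00 mm); the r=6.5 sphere at (9.5, 9) slices to a regular 24-gon of circumradius 6.491 (√(r²−h²) with h=0.34 from center) (perimeter = 2·24·6.491·sin(180°/24) = 40.67 mm); After the difference (first − rest): starting from the 22×11 cube, the 17×21 cube at (-1, 2.5) partially overlaps it — only the 136.00 mm² overlap (of its 357.00 mm²) is removed, clipping the outline; the r=6.5 sphere at (9.5, 9) misses the remaining region (no effect) — boundary = 66.00 mm. Overall, the cross-section is a single solid region. Total boundary length (outer) = 66.00 mm.

66.00 mm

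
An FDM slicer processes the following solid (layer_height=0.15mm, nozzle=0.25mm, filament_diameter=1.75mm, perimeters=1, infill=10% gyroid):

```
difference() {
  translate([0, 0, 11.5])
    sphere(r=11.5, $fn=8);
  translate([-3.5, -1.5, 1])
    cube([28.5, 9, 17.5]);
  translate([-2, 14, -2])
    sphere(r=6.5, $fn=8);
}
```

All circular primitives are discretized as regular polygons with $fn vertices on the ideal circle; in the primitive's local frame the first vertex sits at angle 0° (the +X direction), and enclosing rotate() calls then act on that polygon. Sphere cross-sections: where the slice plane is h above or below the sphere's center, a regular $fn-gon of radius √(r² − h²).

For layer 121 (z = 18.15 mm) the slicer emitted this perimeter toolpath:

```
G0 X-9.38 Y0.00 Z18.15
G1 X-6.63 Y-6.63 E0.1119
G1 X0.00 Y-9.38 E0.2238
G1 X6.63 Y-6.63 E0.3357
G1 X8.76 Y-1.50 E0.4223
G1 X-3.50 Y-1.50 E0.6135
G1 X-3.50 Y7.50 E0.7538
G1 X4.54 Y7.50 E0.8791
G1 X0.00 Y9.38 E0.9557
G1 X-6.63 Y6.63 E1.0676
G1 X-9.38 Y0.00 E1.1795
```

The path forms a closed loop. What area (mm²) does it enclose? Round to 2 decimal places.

Apply the shoelace formula to the sequence of (X, Y) vertices; enclosed area = 145.74 mm².

145.74 mm²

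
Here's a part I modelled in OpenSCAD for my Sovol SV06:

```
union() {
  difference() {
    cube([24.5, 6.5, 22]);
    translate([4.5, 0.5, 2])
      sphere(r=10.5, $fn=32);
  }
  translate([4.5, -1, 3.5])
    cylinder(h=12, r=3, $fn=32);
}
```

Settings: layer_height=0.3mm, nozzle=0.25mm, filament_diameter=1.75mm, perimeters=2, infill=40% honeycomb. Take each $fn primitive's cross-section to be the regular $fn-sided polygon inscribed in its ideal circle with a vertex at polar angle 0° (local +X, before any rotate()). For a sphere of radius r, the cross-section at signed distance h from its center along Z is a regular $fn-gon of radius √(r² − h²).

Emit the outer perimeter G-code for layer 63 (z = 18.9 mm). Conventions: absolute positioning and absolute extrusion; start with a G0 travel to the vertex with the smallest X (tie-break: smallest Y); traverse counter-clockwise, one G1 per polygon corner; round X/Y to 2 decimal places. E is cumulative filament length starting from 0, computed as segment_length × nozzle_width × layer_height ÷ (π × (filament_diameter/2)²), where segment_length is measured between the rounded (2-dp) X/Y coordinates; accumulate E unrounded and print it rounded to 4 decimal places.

G0 X0.00 Y0.00 Z18.90
G1 X24.50 Y0.00 E0.7639
G1 X24.50 Y6.50 E0.9666
G1 X0.00 Y6.50 E1.7306
G1 X0.00 Y0.00 E1.9332

At z = 18.9 mm: the cube is present — its section is the full 24.5×6.5 rectangle; the sphere at (4.5, 0.5) is not intersected at this z (|z−center|=16.900 > r=10.5); Taking the first minus the rest: none of the subtracted shapes is present at this height, so the 24.5×6.5 cube is unchanged — 1 connected region; the cylinder at (4.5, -1) is not intersected at this z (z outside [3.5, 15.5]); Taking the union: only the result so far is present, so the union is just that shape — 1 connected region. The outline is a single polygon with 4 vertices. Extrusion per mm of travel: 0.25 × 0.3 / (π × 0.875²) = 0.031181. Accumulating E over each segment gives final E = 1.9332.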